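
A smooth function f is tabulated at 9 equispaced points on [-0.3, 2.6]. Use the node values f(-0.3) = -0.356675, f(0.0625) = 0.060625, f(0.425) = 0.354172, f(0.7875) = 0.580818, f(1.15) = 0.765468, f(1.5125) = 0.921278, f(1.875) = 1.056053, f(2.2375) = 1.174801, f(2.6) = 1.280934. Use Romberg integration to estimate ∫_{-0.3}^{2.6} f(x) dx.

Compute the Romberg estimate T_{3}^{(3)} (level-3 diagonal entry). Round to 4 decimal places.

T_{0}^{(0)} (trapezoid, 1 panel, h=2.9000): 1.340176
T_{1}^{(0)} (trapezoid, 2 panels, h=1.4500): 1.780016
T_{2}^{(0)} (trapezoid, 4 panels, h=0.7250): 1.912421
T_{3}^{(0)} (trapezoid, 8 panels, h=0.3625): 1.948562
T_{1}^{(1)} = 1.780016 + (1.780016 − 1.340176)/3 = 1.926629
T_{2}^{(1)} = 1.912421 + (1.912421 − 1.780016)/3 = 1.956556
T_{3}^{(1)} = 1.948562 + (1.948562 − 1.912421)/3 = 1.960609
T_{2}^{(2)} = 1.956556 + (1.956556 − 1.926629)/15 = 1.958551
T_{3}^{(2)} = 1.960609 + (1.960609 − 1.956556)/15 = 1.960879
T_{3}^{(3)} = 1.960879 + (1.960879 − 1.958551)/63 = 1.960916

1.9609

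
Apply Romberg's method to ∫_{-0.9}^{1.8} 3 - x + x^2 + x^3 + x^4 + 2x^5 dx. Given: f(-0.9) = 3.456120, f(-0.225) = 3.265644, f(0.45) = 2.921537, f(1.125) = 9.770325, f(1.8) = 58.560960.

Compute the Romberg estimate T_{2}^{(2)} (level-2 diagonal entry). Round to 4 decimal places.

26.5899

T_{0}^{(0)} (trapezoid, 1 panel, h=2.7000): 83.723058
T_{1}^{(0)} (trapezoid, 2 panels, h=1.3500): 45.805604
T_{2}^{(0)} (trapezoid, 4 panels, h=0.6750): 31.702081
T_{1}^{(1)} = 45.805604 + (45.805604 − 83.723058)/3 = 33.166453
T_{2}^{(1)} = 31.702081 + (31.702081 − 45.805604)/3 = 27.000907
T_{2}^{(2)} = 27.000907 + (27.000907 − 33.166453)/15 = 26.589871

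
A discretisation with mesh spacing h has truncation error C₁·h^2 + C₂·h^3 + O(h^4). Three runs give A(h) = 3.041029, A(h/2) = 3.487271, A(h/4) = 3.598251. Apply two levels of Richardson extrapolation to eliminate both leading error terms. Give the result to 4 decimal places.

First eliminate the h^2 term (factor 2^2 = 4):
  B₁ = (4·3.487271 − 3.041029)/3 = 3.636018
  B₂ = (4·3.598251 − 3.487271)/3 = 3.635244
Then eliminate the h^3 term (factor 2^3 = 8):
  (8·3.635244 − 3.636018)/7 = 3.635133

3.6351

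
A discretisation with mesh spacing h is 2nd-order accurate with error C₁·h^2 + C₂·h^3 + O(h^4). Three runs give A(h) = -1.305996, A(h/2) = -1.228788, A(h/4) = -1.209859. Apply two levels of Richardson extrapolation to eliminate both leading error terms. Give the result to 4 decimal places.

First eliminate the h^2 term (factor 2^2 = 4):
  B₁ = (4·(-1.228788) − (-1.305996))/3 = -1.203052
  B₂ = (4·(-1.209859) − (-1.228788))/3 = -1.203549
Then eliminate the h^3 term (factor 2^3 = 8):
  (8·(-1.203549) − (-1.203052))/7 = -1.203620

-1.2036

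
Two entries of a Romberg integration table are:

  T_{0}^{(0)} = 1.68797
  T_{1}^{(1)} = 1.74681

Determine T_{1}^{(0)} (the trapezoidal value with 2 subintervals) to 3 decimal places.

From T_{1}^{(1)} = (4·T_{1}^{(0)} − T_{0}^{(0)})/3, solve for T_{1}^{(0)}:
4·T_{1}^{(0)} = 3·1.74681 + 1.68797 = 6.92840
T_{1}^{(0)} = 1.73210

1.732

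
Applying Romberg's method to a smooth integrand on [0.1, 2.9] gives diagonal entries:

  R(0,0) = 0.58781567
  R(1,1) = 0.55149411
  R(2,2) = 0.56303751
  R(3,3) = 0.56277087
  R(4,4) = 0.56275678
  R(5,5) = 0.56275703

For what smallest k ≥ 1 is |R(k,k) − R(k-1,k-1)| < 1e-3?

|R(1,1) − R(0,0)| = 0.03632156 ≥ 1e-3
|R(2,2) − R(1,1)| = 0.01154340 ≥ 1e-3
|R(3,3) − R(2,2)| = 0.00026664 < 1e-3

k = 3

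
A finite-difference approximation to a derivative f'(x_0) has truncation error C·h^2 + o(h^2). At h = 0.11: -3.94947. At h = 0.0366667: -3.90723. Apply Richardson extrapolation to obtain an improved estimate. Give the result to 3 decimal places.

-3.902

The leading error scales as h^2; refining by a factor of 3 reduces it by 3^2 = 9.
Extrapolated value = (9·A(h/3) − A(h)) / (9 − 1)
= (9·(-3.90723) − (-3.94947)) / 8
= -31.21560 / 8 = -3.90195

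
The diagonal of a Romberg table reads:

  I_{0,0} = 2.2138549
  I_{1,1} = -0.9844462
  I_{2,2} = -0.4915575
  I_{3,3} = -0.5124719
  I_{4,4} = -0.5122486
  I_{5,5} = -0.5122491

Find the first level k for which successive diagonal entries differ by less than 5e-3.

|I_{1,1} − I_{0,0}| = 3.1983011 ≥ 5e-3
|I_{2,2} − I_{1,1}| = 0.4928887 ≥ 5e-3
|I_{3,3} − I_{2,2}| = 0.0209144 ≥ 5e-3
|I_{4,4} − I_{3,3}| = 0.0002233 < 5e-3

k = 4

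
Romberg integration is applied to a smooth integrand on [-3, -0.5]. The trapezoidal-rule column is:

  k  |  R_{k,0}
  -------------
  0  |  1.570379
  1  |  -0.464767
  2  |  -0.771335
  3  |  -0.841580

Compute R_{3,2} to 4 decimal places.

Richardson extrapolation on the trapezoidal column (denominator 4−1=3):
R_{2,1} = (4·(-0.771335) − (-0.464767)) / 3 = -0.873524
R_{3,1} = (4·(-0.841580) − (-0.771335)) / 3 = -0.864995
R_{3,2} = (16·(-0.864995) − (-0.873524)) / 15 = -0.864426

-0.8644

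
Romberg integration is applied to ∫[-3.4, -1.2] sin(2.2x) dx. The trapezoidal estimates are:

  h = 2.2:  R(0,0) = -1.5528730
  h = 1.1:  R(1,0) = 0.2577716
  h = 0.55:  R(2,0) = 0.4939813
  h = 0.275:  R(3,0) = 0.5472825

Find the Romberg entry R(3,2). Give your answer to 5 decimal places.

0.56454

Richardson extrapolation on the trapezoidal column (denominator 4−1=3):
R(2,1) = 0.4939813 + (0.4939813 − 0.2577716)/3 = 0.5727179
R(3,1) = (4·0.5472825 − 0.4939813) / 3 = 0.5650496
R(3,2) = 0.5650496 + (0.5650496 − 0.5727179)/15 = 0.5645384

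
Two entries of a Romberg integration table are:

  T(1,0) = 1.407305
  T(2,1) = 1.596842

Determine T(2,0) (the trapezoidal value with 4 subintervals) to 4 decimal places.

From T(2,1) = (4·T(2,0) − T(1,0))/3, solve for T(2,0):
4·T(2,0) = 3·1.596842 + 1.407305 = 6.197831
T(2,0) = 1.549458

1.5495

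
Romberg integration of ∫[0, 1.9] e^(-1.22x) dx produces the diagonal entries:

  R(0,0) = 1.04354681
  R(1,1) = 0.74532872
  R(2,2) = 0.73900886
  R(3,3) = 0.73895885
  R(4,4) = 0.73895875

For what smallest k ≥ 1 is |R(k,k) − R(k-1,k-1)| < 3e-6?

|R(1,1) − R(0,0)| = 0.29821809 ≥ 3e-6
|R(2,2) − R(1,1)| = 0.00631986 ≥ 3e-6
|R(3,3) − R(2,2)| = 0.00005001 ≥ 3e-6
|R(4,4) − R(3,3)| = 0.00000010 < 3e-6

k = 4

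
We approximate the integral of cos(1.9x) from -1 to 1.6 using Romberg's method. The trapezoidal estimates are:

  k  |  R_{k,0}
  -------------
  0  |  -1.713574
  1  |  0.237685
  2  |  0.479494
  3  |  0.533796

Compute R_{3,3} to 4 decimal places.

Richardson extrapolation on the trapezoidal column (denominator 4−1=3):
R_{1,1} = (4·0.237685 − (-1.713574)) / 3 = 0.888105
R_{2,1} = 0.479494 + (0.479494 − 0.237685)/3 = 0.560097
R_{3,1} = 0.533796 + (0.533796 − 0.479494)/3 = 0.551897
R_{2,2} = (16·0.560097 − 0.888105) / 15 = 0.538230
R_{3,2} = 0.551897 + (0.551897 − 0.560097)/15 = 0.551350
R_{3,3} = (64·0.551350 − 0.538230) / 63 = 0.551558

0.5516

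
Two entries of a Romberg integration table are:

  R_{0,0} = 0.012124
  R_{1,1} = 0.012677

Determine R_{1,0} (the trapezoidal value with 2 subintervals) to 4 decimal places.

From R_{1,1} = (4·R_{1,0} − R_{0,0})/3, solve for R_{1,0}:
4·R_{1,0} = 3·0.012677 + 0.012124 = 0.050155
R_{1,0} = 0.012539

0.0125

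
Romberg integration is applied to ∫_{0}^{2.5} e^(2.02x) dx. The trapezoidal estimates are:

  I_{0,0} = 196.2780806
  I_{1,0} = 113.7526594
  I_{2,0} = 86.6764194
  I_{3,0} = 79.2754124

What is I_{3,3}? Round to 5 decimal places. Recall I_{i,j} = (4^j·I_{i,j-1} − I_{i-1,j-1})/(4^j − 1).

I_{1,1} = 113.7526594 + (113.7526594 − 196.2780806)/3 = 86.2441857
I_{2,1} = (4·86.6764194 − 113.7526594) / 3 = 77.6510061
I_{3,1} = (4·79.2754124 − 86.6764194) / 3 = 76.8084101
I_{2,2} = (16·77.6510061 − 86.2441857) / 15 = 77.0781275
I_{3,2} = 76.8084101 + (76.8084101 − 77.6510061)/15 = 76.7522370
I_{3,3} = (64·76.7522370 − 77.0781275) / 63 = 76.7470641

76.74706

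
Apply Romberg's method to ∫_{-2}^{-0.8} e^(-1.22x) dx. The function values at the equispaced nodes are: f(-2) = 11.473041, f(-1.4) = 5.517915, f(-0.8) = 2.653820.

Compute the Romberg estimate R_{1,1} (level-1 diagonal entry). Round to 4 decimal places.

7.2397

R_{0,0} (trapezoid, 1 panel, h=1.2000): 8.476117
R_{1,0} (trapezoid, 2 panels, h=0.6000): 7.548807
R_{1,1} = 7.548807 + (7.548807 − 8.476117)/3 = 7.239704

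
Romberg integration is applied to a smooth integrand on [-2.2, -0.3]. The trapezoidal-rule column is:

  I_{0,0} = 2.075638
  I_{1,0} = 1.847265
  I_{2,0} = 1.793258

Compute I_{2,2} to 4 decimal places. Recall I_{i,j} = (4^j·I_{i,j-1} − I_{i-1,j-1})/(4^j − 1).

1.7755

Richardson extrapolation on the trapezoidal column (denominator 4−1=3):
I_{1,1} = 1.847265 + (1.847265 − 2.075638)/3 = 1.771141
I_{2,1} = (4·1.793258 − 1.847265) / 3 = 1.775256
I_{2,2} = 1.775256 + (1.775256 − 1.771141)/15 = 1.775530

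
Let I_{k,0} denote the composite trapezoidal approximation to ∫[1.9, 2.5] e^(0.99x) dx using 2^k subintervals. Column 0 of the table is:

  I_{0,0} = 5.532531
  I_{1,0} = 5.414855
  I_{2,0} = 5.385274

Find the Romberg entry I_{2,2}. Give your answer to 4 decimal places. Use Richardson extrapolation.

Richardson extrapolation on the trapezoidal column (denominator 4−1=3):
I_{1,1} = 5.414855 + (5.414855 − 5.532531)/3 = 5.375630
I_{2,1} = (4·5.385274 − 5.414855) / 3 = 5.375414
I_{2,2} = 5.375414 + (5.375414 − 5.375630)/15 = 5.375400

5.3754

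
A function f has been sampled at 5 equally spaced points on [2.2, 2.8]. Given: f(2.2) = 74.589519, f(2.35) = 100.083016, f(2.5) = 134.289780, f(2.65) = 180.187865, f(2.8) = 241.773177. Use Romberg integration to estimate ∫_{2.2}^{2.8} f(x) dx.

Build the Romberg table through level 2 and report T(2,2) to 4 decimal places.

T(0,0) (trapezoid, 1 panel, h=0.6000): 94.908809
T(1,0) (trapezoid, 2 panels, h=0.3000): 87.741338
T(2,0) (trapezoid, 4 panels, h=0.1500): 85.911301
T(1,1) = 87.741338 + (87.741338 − 94.908809)/3 = 85.352181
T(2,1) = 85.911301 + (85.911301 − 87.741338)/3 = 85.301289
T(2,2) = 85.301289 + (85.301289 − 85.352181)/15 = 85.297896

85.2979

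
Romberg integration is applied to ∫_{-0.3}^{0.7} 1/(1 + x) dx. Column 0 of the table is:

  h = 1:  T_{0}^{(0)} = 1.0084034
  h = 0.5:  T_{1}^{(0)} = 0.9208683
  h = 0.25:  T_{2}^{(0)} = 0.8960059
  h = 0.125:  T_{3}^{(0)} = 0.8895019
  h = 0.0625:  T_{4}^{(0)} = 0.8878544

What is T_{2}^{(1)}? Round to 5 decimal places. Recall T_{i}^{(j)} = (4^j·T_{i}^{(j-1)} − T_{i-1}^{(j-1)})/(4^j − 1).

Richardson extrapolation on the trapezoidal column (denominator 4−1=3):
T_{2}^{(1)} = 0.8960059 + (0.8960059 − 0.9208683)/3 = 0.8877184

0.88772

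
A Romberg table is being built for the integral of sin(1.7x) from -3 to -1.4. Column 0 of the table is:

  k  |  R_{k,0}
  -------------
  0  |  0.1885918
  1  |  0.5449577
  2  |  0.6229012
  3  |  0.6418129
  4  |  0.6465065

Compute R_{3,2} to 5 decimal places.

0.64807

Richardson extrapolation on the trapezoidal column (denominator 4−1=3):
R_{2,1} = 0.6229012 + (0.6229012 − 0.5449577)/3 = 0.6488824
R_{3,1} = 0.6418129 + (0.6418129 − 0.6229012)/3 = 0.6481168
R_{3,2} = 0.6481168 + (0.6481168 − 0.6488824)/15 = 0.6480658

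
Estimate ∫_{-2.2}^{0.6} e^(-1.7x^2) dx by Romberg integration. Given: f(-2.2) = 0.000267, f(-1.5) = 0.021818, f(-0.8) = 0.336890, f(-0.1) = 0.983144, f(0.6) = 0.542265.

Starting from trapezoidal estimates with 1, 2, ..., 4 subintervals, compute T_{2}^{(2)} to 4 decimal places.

1.2444

T_{0}^{(0)} (trapezoid, 1 panel, h=2.8000): 0.759545
T_{1}^{(0)} (trapezoid, 2 panels, h=1.4000): 0.851418
T_{2}^{(0)} (trapezoid, 4 panels, h=0.7000): 1.129183
T_{1}^{(1)} = 0.851418 + (0.851418 − 0.759545)/3 = 0.882042
T_{2}^{(1)} = 1.129183 + (1.129183 − 0.851418)/3 = 1.221771
T_{2}^{(2)} = 1.221771 + (1.221771 − 0.882042)/15 = 1.244420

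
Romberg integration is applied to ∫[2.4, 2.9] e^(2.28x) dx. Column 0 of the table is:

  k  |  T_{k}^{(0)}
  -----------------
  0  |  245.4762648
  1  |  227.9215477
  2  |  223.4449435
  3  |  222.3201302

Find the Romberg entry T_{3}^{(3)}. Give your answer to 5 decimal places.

Richardson extrapolation on the trapezoidal column (denominator 4−1=3):
T_{1}^{(1)} = 227.9215477 + (227.9215477 − 245.4762648)/3 = 222.0699753
T_{2}^{(1)} = (4·223.4449435 − 227.9215477) / 3 = 221.9527421
T_{3}^{(1)} = (4·222.3201302 − 223.4449435) / 3 = 221.9451924
T_{2}^{(2)} = (16·221.9527421 − 222.0699753) / 15 = 221.9449266
T_{3}^{(2)} = 221.9451924 + (221.9451924 − 221.9527421)/15 = 221.9446891
T_{3}^{(3)} = 221.9446891 + (221.9446891 − 221.9449266)/63 = 221.9446853

221.94469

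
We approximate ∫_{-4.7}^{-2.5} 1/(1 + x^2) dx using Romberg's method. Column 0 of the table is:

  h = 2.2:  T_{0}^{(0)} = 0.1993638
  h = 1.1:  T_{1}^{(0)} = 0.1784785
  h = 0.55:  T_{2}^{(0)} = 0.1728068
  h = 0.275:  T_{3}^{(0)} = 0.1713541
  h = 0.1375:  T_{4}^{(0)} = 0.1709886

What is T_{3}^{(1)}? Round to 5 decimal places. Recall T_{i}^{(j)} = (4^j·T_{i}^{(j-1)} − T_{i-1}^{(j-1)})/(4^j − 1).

0.17087

Richardson extrapolation on the trapezoidal column (denominator 4−1=3):
T_{3}^{(1)} = (4·0.1713541 − 0.1728068) / 3 = 0.1708699
(Column j=1 coincides with Simpson's rule on the same nodes.)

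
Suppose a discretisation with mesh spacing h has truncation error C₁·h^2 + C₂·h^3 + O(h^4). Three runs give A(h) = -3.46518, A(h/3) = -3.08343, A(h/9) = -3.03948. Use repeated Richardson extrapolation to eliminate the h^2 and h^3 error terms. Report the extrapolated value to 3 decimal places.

First eliminate the h^2 term (factor 3^2 = 9):
  B₁ = (9·(-3.08343) − (-3.46518))/8 = -3.03571
  B₂ = (9·(-3.03948) − (-3.08343))/8 = -3.03399
Then eliminate the h^3 term (factor 3^3 = 27):
  (27·(-3.03399) − (-3.03571))/26 = -3.03392

-3.034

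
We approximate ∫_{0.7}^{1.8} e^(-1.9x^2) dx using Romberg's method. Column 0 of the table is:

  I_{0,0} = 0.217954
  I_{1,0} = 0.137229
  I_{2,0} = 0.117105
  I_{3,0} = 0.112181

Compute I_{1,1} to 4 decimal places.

0.1103

Richardson extrapolation on the trapezoidal column (denominator 4−1=3):
I_{1,1} = 0.137229 + (0.137229 − 0.217954)/3 = 0.110321
(Column j=1 coincides with Simpson's rule on the same nodes.)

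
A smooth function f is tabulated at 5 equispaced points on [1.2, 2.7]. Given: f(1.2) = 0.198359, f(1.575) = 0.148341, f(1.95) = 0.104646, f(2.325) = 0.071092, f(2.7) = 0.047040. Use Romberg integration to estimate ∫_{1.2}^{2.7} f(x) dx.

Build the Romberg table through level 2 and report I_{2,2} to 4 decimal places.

I_{0,0} (trapezoid, 1 panel, h=1.5000): 0.184049
I_{1,0} (trapezoid, 2 panels, h=0.7500): 0.170509
I_{2,0} (trapezoid, 4 panels, h=0.3750): 0.167542
I_{1,1} = 0.170509 + (0.170509 − 0.184049)/3 = 0.165996
I_{2,1} = 0.167542 + (0.167542 − 0.170509)/3 = 0.166553
I_{2,2} = 0.166553 + (0.166553 − 0.165996)/15 = 0.166590

0.1666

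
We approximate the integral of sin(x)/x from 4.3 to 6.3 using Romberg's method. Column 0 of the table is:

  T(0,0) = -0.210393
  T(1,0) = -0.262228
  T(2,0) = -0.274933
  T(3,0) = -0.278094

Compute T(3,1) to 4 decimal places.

-0.2791

Richardson extrapolation on the trapezoidal column (denominator 4−1=3):
T(3,1) = (4·(-0.278094) − (-0.274933)) / 3 = -0.279148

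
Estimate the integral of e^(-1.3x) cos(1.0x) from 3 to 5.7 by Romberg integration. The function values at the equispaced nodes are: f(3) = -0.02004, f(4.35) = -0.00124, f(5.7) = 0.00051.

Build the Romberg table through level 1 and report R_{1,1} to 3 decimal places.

R_{0,0} (trapezoid, 1 panel, h=2.7000): -0.02637
R_{1,0} (trapezoid, 2 panels, h=1.3500): -0.01486
R_{1,1} = -0.01486 + (-0.01486 − (-0.02637))/3 = -0.01102

-0.011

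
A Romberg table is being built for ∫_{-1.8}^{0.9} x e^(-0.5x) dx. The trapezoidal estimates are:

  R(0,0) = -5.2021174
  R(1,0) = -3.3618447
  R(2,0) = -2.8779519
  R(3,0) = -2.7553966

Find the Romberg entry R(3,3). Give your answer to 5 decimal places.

-2.71440

R(1,1) = -3.3618447 + (-3.3618447 − (-5.2021174))/3 = -2.7484205
R(2,1) = (4·(-2.8779519) − (-3.3618447)) / 3 = -2.7166543
R(3,1) = (4·(-2.7553966) − (-2.8779519)) / 3 = -2.7145448
R(2,2) = -2.7166543 + (-2.7166543 − (-2.7484205))/15 = -2.7145366
R(3,2) = (16·(-2.7145448) − (-2.7166543)) / 15 = -2.7144042
R(3,3) = (64·(-2.7144042) − (-2.7145366)) / 63 = -2.7144021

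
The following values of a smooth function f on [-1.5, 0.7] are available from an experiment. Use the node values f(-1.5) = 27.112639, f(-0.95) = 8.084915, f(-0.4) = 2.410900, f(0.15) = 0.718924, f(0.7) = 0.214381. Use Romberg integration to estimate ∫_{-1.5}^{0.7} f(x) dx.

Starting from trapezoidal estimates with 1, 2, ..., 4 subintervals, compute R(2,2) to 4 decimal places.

12.2697

R(0,0) (trapezoid, 1 panel, h=2.2000): 30.059722
R(1,0) (trapezoid, 2 panels, h=1.1000): 17.681851
R(2,0) (trapezoid, 4 panels, h=0.5500): 13.683037
R(1,1) = 17.681851 + (17.681851 − 30.059722)/3 = 13.555894
R(2,1) = 13.683037 + (13.683037 − 17.681851)/3 = 12.350099
R(2,2) = 12.350099 + (12.350099 − 13.555894)/15 = 12.269713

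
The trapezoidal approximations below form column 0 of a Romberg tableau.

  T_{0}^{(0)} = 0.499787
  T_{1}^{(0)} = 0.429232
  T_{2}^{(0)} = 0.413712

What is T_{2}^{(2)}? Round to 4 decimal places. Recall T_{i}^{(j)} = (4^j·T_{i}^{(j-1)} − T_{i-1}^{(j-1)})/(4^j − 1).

Richardson extrapolation on the trapezoidal column (denominator 4−1=3):
T_{1}^{(1)} = 0.429232 + (0.429232 − 0.499787)/3 = 0.405714
T_{2}^{(1)} = 0.413712 + (0.413712 − 0.429232)/3 = 0.408539
T_{2}^{(2)} = 0.408539 + (0.408539 − 0.405714)/15 = 0.408727

0.4087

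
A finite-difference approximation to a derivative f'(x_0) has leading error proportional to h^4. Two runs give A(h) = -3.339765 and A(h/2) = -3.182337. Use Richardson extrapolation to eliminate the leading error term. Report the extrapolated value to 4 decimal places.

-3.1718

The leading error scales as h^4; refining by a factor of 2 reduces it by 2^4 = 16.
Extrapolated value = (16·A(h/2) − A(h)) / (16 − 1)
= (16·(-3.182337) − (-3.339765)) / 15
= -47.577627 / 15 = -3.171842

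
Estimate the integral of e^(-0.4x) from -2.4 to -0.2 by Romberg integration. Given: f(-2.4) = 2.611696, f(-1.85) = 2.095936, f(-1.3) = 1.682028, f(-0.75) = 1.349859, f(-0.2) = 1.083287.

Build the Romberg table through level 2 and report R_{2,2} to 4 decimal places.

R_{0,0} (trapezoid, 1 panel, h=2.2000): 4.064481
R_{1,0} (trapezoid, 2 panels, h=1.1000): 3.882471
R_{2,0} (trapezoid, 4 panels, h=0.5500): 3.836423
R_{1,1} = 3.882471 + (3.882471 − 4.064481)/3 = 3.821801
R_{2,1} = 3.836423 + (3.836423 − 3.882471)/3 = 3.821074
R_{2,2} = 3.821074 + (3.821074 − 3.821801)/15 = 3.821026

3.8210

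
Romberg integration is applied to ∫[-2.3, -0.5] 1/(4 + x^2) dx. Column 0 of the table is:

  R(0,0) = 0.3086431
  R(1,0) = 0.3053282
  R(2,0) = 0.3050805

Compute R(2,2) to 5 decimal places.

Richardson extrapolation on the trapezoidal column (denominator 4−1=3):
R(1,1) = (4·0.3053282 − 0.3086431) / 3 = 0.3042232
R(2,1) = (4·0.3050805 − 0.3053282) / 3 = 0.3049979
R(2,2) = (16·0.3049979 − 0.3042232) / 15 = 0.3050495

0.30505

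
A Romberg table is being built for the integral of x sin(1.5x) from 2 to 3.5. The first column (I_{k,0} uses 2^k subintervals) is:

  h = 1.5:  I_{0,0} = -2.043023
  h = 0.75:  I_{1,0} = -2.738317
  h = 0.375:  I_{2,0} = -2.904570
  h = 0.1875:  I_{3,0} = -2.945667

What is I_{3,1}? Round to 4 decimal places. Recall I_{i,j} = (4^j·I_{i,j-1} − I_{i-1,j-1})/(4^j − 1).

-2.9594

Richardson extrapolation on the trapezoidal column (denominator 4−1=3):
I_{3,1} = -2.945667 + (-2.945667 − (-2.904570))/3 = -2.959366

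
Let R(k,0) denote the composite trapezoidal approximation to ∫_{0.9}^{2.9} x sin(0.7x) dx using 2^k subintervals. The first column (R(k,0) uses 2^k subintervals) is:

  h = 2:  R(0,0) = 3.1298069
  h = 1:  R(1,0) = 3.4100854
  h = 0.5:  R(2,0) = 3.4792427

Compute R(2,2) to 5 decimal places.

3.50221

Richardson extrapolation on the trapezoidal column (denominator 4−1=3):
R(1,1) = 3.4100854 + (3.4100854 − 3.1298069)/3 = 3.5035116
R(2,1) = 3.4792427 + (3.4792427 − 3.4100854)/3 = 3.5022951
R(2,2) = (16·3.5022951 − 3.5035116) / 15 = 3.5022140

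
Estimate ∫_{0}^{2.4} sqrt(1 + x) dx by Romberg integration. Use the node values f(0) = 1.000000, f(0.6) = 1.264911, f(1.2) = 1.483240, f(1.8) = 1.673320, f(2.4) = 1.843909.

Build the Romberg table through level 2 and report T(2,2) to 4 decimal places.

T(0,0) (trapezoid, 1 panel, h=2.4000): 3.412691
T(1,0) (trapezoid, 2 panels, h=1.2000): 3.486233
T(2,0) (trapezoid, 4 panels, h=0.6000): 3.506055
T(1,1) = 3.486233 + (3.486233 − 3.412691)/3 = 3.510747
T(2,1) = 3.506055 + (3.506055 − 3.486233)/3 = 3.512662
T(2,2) = 3.512662 + (3.512662 − 3.510747)/15 = 3.512790

3.5128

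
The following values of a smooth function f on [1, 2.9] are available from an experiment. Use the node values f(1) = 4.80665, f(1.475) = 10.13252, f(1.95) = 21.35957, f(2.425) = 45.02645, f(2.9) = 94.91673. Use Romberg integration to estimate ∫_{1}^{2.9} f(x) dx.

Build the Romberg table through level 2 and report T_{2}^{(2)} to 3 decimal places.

57.411

T_{0}^{(0)} (trapezoid, 1 panel, h=1.9000): 94.73721
T_{1}^{(0)} (trapezoid, 2 panels, h=0.9500): 67.66020
T_{2}^{(0)} (trapezoid, 4 panels, h=0.4750): 60.03061
T_{1}^{(1)} = 67.66020 + (67.66020 − 94.73721)/3 = 58.63453
T_{2}^{(1)} = 60.03061 + (60.03061 − 67.66020)/3 = 57.48741
T_{2}^{(2)} = 57.48741 + (57.48741 − 58.63453)/15 = 57.41094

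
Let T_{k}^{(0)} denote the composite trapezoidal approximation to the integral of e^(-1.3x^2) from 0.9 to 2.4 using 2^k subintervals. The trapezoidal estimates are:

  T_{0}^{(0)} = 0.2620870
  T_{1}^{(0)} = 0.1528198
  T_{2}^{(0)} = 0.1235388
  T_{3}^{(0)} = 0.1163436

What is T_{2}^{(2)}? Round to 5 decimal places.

0.11360

Richardson extrapolation on the trapezoidal column (denominator 4−1=3):
T_{1}^{(1)} = 0.1528198 + (0.1528198 − 0.2620870)/3 = 0.1163974
T_{2}^{(1)} = (4·0.1235388 − 0.1528198) / 3 = 0.1137785
T_{2}^{(2)} = 0.1137785 + (0.1137785 − 0.1163974)/15 = 0.1136039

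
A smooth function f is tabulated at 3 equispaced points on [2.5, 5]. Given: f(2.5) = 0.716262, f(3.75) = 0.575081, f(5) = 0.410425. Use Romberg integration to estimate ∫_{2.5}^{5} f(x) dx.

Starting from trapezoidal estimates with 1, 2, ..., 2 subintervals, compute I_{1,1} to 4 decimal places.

1.4279

I_{0,0} (trapezoid, 1 panel, h=2.5000): 1.408359
I_{1,0} (trapezoid, 2 panels, h=1.2500): 1.423031
I_{1,1} = 1.423031 + (1.423031 − 1.408359)/3 = 1.427922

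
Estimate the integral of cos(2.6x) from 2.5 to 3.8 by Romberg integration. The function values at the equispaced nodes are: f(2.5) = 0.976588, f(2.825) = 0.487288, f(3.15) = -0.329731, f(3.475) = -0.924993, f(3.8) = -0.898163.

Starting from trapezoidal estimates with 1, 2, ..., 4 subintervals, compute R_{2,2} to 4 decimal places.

-0.2515

R_{0,0} (trapezoid, 1 panel, h=1.3000): 0.050976
R_{1,0} (trapezoid, 2 panels, h=0.6500): -0.188837
R_{2,0} (trapezoid, 4 panels, h=0.3250): -0.236673
R_{1,1} = -0.188837 + (-0.188837 − 0.050976)/3 = -0.268775
R_{2,1} = -0.236673 + (-0.236673 − (-0.188837))/3 = -0.252618
R_{2,2} = -0.252618 + (-0.252618 − (-0.268775))/15 = -0.251541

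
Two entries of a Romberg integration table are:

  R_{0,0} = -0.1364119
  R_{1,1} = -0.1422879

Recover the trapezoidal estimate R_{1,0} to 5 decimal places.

-0.14082

From R_{1,1} = (4·R_{1,0} − R_{0,0})/3, solve for R_{1,0}:
4·R_{1,0} = 3·(-0.1422879) + (-0.1364119) = -0.5632756
R_{1,0} = -0.1408189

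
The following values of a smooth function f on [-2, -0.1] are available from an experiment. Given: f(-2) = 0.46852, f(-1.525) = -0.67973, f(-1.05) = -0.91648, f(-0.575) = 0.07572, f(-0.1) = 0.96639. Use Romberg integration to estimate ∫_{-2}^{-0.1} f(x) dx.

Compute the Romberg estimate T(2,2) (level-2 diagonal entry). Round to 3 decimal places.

T(0,0) (trapezoid, 1 panel, h=1.9000): 1.36316
T(1,0) (trapezoid, 2 panels, h=0.9500): -0.18907
T(2,0) (trapezoid, 4 panels, h=0.4750): -0.38144
T(1,1) = -0.18907 + (-0.18907 − 1.36316)/3 = -0.70648
T(2,1) = -0.38144 + (-0.38144 − (-0.18907))/3 = -0.44556
T(2,2) = -0.44556 + (-0.44556 − (-0.70648))/15 = -0.42817

-0.428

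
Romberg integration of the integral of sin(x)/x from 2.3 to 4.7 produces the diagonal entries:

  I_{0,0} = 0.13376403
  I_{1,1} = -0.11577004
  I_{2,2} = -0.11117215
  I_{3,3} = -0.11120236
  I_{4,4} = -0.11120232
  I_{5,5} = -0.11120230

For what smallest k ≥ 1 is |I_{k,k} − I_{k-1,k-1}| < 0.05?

k = 2

|I_{1,1} − I_{0,0}| = 0.24953407 ≥ 0.05
|I_{2,2} − I_{1,1}| = 0.00459789 < 0.05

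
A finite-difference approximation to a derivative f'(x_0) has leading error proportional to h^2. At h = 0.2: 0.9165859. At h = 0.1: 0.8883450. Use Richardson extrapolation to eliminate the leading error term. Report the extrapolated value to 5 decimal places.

The leading error scales as h^2; refining by a factor of 2 reduces it by 2^2 = 4.
Extrapolated value = (4·A(h/2) − A(h)) / (4 − 1)
= (4·0.8883450 − 0.9165859) / 3
= 2.6367941 / 3 = 0.8789314

0.87893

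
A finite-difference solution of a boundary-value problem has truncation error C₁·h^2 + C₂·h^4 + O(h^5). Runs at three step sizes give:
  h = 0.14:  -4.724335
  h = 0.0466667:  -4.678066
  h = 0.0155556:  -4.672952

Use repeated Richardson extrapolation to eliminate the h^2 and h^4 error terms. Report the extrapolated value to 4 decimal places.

First eliminate the h^2 term (factor 3^2 = 9):
  B₁ = (9·(-4.678066) − (-4.724335))/8 = -4.672282
  B₂ = (9·(-4.672952) − (-4.678066))/8 = -4.672313
Then eliminate the h^4 term (factor 3^4 = 81):
  (81·(-4.672313) − (-4.672282))/80 = -4.672313

-4.6723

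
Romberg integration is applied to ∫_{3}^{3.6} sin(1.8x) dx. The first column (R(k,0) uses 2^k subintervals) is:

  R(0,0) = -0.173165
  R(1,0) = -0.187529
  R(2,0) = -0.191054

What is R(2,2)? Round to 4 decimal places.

Richardson extrapolation on the trapezoidal column (denominator 4−1=3):
R(1,1) = -0.187529 + (-0.187529 − (-0.173165))/3 = -0.192317
R(2,1) = -0.191054 + (-0.191054 − (-0.187529))/3 = -0.192229
R(2,2) = -0.192229 + (-0.192229 − (-0.192317))/15 = -0.192223

-0.1922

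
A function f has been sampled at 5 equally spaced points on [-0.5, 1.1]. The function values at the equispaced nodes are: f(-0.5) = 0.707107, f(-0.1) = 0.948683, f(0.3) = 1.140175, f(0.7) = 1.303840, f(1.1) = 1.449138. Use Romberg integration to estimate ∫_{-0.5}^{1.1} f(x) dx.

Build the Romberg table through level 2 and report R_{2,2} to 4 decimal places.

R_{0,0} (trapezoid, 1 panel, h=1.6000): 1.724996
R_{1,0} (trapezoid, 2 panels, h=0.8000): 1.774638
R_{2,0} (trapezoid, 4 panels, h=0.4000): 1.788328
R_{1,1} = 1.774638 + (1.774638 − 1.724996)/3 = 1.791185
R_{2,1} = 1.788328 + (1.788328 − 1.774638)/3 = 1.792891
R_{2,2} = 1.792891 + (1.792891 − 1.791185)/15 = 1.793005

1.7930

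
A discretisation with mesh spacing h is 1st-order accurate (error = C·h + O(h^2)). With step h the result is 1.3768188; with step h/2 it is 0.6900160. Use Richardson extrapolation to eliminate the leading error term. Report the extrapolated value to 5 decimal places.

The leading error scales as h; refining by a factor of 2 reduces it by 2^1 = 2.
Extrapolated value = (2·A(h/2) − A(h)) / (2 − 1)
= (2·0.6900160 − 1.3768188) / 1
= 0.0032132 / 1 = 0.0032132

0.00321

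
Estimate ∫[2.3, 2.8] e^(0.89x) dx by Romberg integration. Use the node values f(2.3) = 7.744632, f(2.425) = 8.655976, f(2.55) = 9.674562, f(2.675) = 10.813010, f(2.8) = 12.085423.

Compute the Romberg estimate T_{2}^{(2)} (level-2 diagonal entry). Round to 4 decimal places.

T_{0}^{(0)} (trapezoid, 1 panel, h=0.5000): 4.957514
T_{1}^{(0)} (trapezoid, 2 panels, h=0.2500): 4.897397
T_{2}^{(0)} (trapezoid, 4 panels, h=0.1250): 4.882322
T_{1}^{(1)} = 4.897397 + (4.897397 − 4.957514)/3 = 4.877358
T_{2}^{(1)} = 4.882322 + (4.882322 − 4.897397)/3 = 4.877297
T_{2}^{(2)} = 4.877297 + (4.877297 − 4.877358)/15 = 4.877293

4.8773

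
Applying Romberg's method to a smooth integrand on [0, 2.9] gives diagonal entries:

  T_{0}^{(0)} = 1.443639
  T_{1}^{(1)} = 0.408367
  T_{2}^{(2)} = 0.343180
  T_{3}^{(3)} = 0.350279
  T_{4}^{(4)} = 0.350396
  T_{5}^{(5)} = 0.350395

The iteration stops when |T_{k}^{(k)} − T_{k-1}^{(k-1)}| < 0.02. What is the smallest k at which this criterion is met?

k = 3

|T_{1}^{(1)} − T_{0}^{(0)}| = 1.035272 ≥ 0.02
|T_{2}^{(2)} − T_{1}^{(1)}| = 0.065187 ≥ 0.02
|T_{3}^{(3)} − T_{2}^{(2)}| = 0.007099 < 0.02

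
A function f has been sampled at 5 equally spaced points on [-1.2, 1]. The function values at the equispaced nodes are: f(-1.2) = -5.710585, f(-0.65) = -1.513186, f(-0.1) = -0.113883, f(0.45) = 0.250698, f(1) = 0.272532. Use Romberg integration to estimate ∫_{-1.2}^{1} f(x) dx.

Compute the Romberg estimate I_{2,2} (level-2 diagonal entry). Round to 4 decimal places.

-1.9515

I_{0,0} (trapezoid, 1 panel, h=2.2000): -5.981858
I_{1,0} (trapezoid, 2 panels, h=1.1000): -3.116200
I_{2,0} (trapezoid, 4 panels, h=0.5500): -2.252469
I_{1,1} = -3.116200 + (-3.116200 − (-5.981858))/3 = -2.160981
I_{2,1} = -2.252469 + (-2.252469 − (-3.116200))/3 = -1.964559
I_{2,2} = -1.964559 + (-1.964559 − (-2.160981))/15 = -1.951464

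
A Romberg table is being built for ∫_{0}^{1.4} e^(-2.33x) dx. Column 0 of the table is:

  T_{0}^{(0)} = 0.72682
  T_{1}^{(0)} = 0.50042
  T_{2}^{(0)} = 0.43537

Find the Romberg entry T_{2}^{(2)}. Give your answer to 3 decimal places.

0.413

Richardson extrapolation on the trapezoidal column (denominator 4−1=3):
T_{1}^{(1)} = (4·0.50042 − 0.72682) / 3 = 0.42495
T_{2}^{(1)} = (4·0.43537 − 0.50042) / 3 = 0.41369
T_{2}^{(2)} = (16·0.41369 − 0.42495) / 15 = 0.41294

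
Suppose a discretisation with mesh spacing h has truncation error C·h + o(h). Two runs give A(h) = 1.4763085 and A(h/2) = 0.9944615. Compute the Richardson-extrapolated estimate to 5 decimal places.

Extrapolated value = (2·A(h/2) − A(h)) / (2 − 1)
= (2·0.9944615 − 1.4763085) / 1
= 0.5126145 / 1 = 0.5126145

0.51261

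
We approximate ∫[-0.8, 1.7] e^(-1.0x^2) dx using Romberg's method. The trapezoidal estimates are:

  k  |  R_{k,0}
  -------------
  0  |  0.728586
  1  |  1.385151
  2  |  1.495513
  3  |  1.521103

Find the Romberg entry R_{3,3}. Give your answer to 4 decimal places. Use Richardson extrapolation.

1.5295

Richardson extrapolation on the trapezoidal column (denominator 4−1=3):
R_{1,1} = 1.385151 + (1.385151 − 0.728586)/3 = 1.604006
R_{2,1} = 1.495513 + (1.495513 − 1.385151)/3 = 1.532300
R_{3,1} = (4·1.521103 − 1.495513) / 3 = 1.529633
R_{2,2} = (16·1.532300 − 1.604006) / 15 = 1.527520
R_{3,2} = (16·1.529633 − 1.532300) / 15 = 1.529455
R_{3,3} = 1.529455 + (1.529455 − 1.527520)/63 = 1.529486
(Column j=1 coincides with Simpson's rule on the same nodes.)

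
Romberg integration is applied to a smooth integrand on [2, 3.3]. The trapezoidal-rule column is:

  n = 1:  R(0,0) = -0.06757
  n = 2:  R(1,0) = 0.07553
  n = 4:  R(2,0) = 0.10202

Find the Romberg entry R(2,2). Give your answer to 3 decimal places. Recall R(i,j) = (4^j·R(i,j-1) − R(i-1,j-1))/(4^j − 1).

0.110

R(1,1) = 0.07553 + (0.07553 − (-0.06757))/3 = 0.12323
R(2,1) = (4·0.10202 − 0.07553) / 3 = 0.11085
R(2,2) = 0.11085 + (0.11085 − 0.12323)/15 = 0.11002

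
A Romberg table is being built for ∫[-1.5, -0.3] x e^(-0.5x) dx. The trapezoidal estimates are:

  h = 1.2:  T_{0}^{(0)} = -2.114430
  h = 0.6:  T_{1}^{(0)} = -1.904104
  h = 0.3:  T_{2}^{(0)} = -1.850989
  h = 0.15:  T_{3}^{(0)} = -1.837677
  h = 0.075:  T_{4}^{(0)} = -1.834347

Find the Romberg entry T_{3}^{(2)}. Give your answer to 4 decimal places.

-1.8332

T_{2}^{(1)} = -1.850989 + (-1.850989 − (-1.904104))/3 = -1.833284
T_{3}^{(1)} = -1.837677 + (-1.837677 − (-1.850989))/3 = -1.833240
T_{3}^{(2)} = -1.833240 + (-1.833240 − (-1.833284))/15 = -1.833237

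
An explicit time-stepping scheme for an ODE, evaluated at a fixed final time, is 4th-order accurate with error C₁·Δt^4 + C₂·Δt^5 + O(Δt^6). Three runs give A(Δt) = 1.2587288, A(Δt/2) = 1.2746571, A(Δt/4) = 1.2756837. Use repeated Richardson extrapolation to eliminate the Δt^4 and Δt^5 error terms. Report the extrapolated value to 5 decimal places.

1.27575

First eliminate the Δt^4 term (factor 2^4 = 16):
  B₁ = (16·1.2746571 − 1.2587288)/15 = 1.2757190
  B₂ = (16·1.2756837 − 1.2746571)/15 = 1.2757521
Then eliminate the Δt^5 term (factor 2^5 = 32):
  (32·1.2757521 − 1.2757190)/31 = 1.2757532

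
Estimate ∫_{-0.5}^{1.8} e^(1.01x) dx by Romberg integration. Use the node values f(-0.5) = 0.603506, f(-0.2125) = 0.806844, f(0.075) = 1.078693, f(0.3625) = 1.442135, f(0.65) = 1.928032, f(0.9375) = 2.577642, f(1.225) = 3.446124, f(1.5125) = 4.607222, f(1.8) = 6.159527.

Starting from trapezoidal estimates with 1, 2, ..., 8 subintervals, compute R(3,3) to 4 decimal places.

R(0,0) (trapezoid, 1 panel, h=2.3000): 7.777488
R(1,0) (trapezoid, 2 panels, h=1.1500): 6.105981
R(2,0) (trapezoid, 4 panels, h=0.5750): 5.654760
R(3,0) (trapezoid, 8 panels, h=0.2875): 5.539610
R(1,1) = 6.105981 + (6.105981 − 7.777488)/3 = 5.548812
R(2,1) = 5.654760 + (5.654760 − 6.105981)/3 = 5.504353
R(3,1) = 5.539610 + (5.539610 − 5.654760)/3 = 5.501227
R(2,2) = 5.504353 + (5.504353 − 5.548812)/15 = 5.501389
R(3,2) = 5.501227 + (5.501227 − 5.504353)/15 = 5.501019
R(3,3) = 5.501019 + (5.501019 − 5.501389)/63 = 5.501013

5.5010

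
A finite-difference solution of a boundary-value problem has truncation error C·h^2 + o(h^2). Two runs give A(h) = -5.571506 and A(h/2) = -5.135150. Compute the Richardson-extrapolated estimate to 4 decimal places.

Extrapolated value = (4·A(h/2) − A(h)) / (4 − 1)
= (4·(-5.135150) − (-5.571506)) / 3
= -14.969094 / 3 = -4.989698

-4.9897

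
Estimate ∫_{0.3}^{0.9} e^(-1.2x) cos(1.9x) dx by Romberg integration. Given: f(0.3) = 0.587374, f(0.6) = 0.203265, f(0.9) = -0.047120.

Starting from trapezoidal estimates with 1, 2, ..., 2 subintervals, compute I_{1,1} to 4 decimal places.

0.1353

I_{0,0} (trapezoid, 1 panel, h=0.6000): 0.162076
I_{1,0} (trapezoid, 2 panels, h=0.3000): 0.142018
I_{1,1} = 0.142018 + (0.142018 − 0.162076)/3 = 0.135332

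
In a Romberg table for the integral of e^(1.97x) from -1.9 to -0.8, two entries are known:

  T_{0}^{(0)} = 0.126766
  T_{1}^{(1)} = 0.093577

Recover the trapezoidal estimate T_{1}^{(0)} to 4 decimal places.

From T_{1}^{(1)} = (4·T_{1}^{(0)} − T_{0}^{(0)})/3, solve for T_{1}^{(0)}:
4·T_{1}^{(0)} = 3·0.093577 + 0.126766 = 0.407497
T_{1}^{(0)} = 0.101874

0.1019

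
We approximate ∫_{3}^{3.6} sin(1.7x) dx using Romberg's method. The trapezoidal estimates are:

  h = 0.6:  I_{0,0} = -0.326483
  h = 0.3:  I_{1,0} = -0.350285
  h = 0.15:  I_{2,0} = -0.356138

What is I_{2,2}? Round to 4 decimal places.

-0.3581

Richardson extrapolation on the trapezoidal column (denominator 4−1=3):
I_{1,1} = (4·(-0.350285) − (-0.326483)) / 3 = -0.358219
I_{2,1} = (4·(-0.356138) − (-0.350285)) / 3 = -0.358089
I_{2,2} = -0.358089 + (-0.358089 − (-0.358219))/15 = -0.358080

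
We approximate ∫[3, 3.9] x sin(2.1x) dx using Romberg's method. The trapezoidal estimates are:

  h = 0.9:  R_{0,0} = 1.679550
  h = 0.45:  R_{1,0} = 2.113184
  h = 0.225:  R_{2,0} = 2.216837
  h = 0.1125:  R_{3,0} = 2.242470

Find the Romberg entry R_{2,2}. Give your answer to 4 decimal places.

2.2510

R_{1,1} = 2.113184 + (2.113184 − 1.679550)/3 = 2.257729
R_{2,1} = (4·2.216837 − 2.113184) / 3 = 2.251388
R_{2,2} = (16·2.251388 − 2.257729) / 15 = 2.250965
(Column j=1 coincides with Simpson's rule on the same nodes.)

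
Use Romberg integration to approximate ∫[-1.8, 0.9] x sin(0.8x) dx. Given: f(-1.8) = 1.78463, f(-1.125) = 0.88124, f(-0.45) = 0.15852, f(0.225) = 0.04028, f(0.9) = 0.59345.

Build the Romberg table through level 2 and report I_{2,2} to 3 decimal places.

I_{0,0} (trapezoid, 1 panel, h=2.7000): 3.21041
I_{1,0} (trapezoid, 2 panels, h=1.3500): 1.81921
I_{2,0} (trapezoid, 4 panels, h=0.6750): 1.53163
I_{1,1} = 1.81921 + (1.81921 − 3.21041)/3 = 1.35548
I_{2,1} = 1.53163 + (1.53163 − 1.81921)/3 = 1.43577
I_{2,2} = 1.43577 + (1.43577 − 1.35548)/15 = 1.44112

1.441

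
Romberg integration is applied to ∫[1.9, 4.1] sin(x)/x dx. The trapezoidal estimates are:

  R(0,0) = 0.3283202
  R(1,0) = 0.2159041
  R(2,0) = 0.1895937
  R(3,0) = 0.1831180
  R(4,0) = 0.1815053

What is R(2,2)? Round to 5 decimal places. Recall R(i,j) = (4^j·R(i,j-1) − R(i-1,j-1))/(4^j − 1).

0.18098

Richardson extrapolation on the trapezoidal column (denominator 4−1=3):
R(1,1) = 0.2159041 + (0.2159041 − 0.3283202)/3 = 0.1784321
R(2,1) = (4·0.1895937 − 0.2159041) / 3 = 0.1808236
R(2,2) = (16·0.1808236 − 0.1784321) / 15 = 0.1809830
(Column j=1 coincides with Simpson's rule on the same nodes.)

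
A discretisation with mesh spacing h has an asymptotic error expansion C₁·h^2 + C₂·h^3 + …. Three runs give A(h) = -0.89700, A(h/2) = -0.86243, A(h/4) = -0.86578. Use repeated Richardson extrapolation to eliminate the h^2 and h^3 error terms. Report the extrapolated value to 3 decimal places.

First eliminate the h^2 term (factor 2^2 = 4):
  B₁ = (4·(-0.86243) − (-0.89700))/3 = -0.85091
  B₂ = (4·(-0.86578) − (-0.86243))/3 = -0.86690
Then eliminate the h^3 term (factor 2^3 = 8):
  (8·(-0.86690) − (-0.85091))/7 = -0.86918

-0.869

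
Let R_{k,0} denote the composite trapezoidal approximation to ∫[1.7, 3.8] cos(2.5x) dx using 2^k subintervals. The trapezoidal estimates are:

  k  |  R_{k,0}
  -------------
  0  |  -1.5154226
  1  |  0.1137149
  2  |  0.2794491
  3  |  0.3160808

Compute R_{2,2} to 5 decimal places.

0.31322

Richardson extrapolation on the trapezoidal column (denominator 4−1=3):
R_{1,1} = 0.1137149 + (0.1137149 − (-1.5154226))/3 = 0.6567607
R_{2,1} = (4·0.2794491 − 0.1137149) / 3 = 0.3346938
R_{2,2} = (16·0.3346938 − 0.6567607) / 15 = 0.3132227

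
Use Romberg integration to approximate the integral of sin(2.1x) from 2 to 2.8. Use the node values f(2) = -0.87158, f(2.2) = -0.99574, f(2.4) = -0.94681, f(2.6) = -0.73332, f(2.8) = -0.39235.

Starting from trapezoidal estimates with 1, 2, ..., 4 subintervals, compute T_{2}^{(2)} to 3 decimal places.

-0.671

T_{0}^{(0)} (trapezoid, 1 panel, h=0.8000): -0.50557
T_{1}^{(0)} (trapezoid, 2 panels, h=0.4000): -0.63151
T_{2}^{(0)} (trapezoid, 4 panels, h=0.2000): -0.66157
T_{1}^{(1)} = -0.63151 + (-0.63151 − (-0.50557))/3 = -0.67349
T_{2}^{(1)} = -0.66157 + (-0.66157 − (-0.63151))/3 = -0.67159
T_{2}^{(2)} = -0.67159 + (-0.67159 − (-0.67349))/15 = -0.67146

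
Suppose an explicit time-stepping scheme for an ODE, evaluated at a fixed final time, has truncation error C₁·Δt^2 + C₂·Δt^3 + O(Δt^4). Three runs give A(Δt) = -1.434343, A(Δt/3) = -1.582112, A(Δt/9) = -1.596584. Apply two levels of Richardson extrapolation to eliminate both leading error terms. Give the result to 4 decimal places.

-1.5983

First eliminate the Δt^2 term (factor 3^2 = 9):
  B₁ = (9·(-1.582112) − (-1.434343))/8 = -1.600583
  B₂ = (9·(-1.596584) − (-1.582112))/8 = -1.598393
Then eliminate the Δt^3 term (factor 3^3 = 27):
  (27·(-1.598393) − (-1.600583))/26 = -1.598309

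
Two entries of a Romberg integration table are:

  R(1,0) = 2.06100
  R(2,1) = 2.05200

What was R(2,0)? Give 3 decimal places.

2.054

From R(2,1) = (4·R(2,0) − R(1,0))/3, solve for R(2,0):
4·R(2,0) = 3·2.05200 + 2.06100 = 8.21700
R(2,0) = 2.05425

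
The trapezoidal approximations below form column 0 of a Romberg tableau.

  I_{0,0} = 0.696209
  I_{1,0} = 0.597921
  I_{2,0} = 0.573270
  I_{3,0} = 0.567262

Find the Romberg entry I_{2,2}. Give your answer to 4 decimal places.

Richardson extrapolation on the trapezoidal column (denominator 4−1=3):
I_{1,1} = 0.597921 + (0.597921 − 0.696209)/3 = 0.565158
I_{2,1} = 0.573270 + (0.573270 − 0.597921)/3 = 0.565053
I_{2,2} = (16·0.565053 − 0.565158) / 15 = 0.565046

0.5650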